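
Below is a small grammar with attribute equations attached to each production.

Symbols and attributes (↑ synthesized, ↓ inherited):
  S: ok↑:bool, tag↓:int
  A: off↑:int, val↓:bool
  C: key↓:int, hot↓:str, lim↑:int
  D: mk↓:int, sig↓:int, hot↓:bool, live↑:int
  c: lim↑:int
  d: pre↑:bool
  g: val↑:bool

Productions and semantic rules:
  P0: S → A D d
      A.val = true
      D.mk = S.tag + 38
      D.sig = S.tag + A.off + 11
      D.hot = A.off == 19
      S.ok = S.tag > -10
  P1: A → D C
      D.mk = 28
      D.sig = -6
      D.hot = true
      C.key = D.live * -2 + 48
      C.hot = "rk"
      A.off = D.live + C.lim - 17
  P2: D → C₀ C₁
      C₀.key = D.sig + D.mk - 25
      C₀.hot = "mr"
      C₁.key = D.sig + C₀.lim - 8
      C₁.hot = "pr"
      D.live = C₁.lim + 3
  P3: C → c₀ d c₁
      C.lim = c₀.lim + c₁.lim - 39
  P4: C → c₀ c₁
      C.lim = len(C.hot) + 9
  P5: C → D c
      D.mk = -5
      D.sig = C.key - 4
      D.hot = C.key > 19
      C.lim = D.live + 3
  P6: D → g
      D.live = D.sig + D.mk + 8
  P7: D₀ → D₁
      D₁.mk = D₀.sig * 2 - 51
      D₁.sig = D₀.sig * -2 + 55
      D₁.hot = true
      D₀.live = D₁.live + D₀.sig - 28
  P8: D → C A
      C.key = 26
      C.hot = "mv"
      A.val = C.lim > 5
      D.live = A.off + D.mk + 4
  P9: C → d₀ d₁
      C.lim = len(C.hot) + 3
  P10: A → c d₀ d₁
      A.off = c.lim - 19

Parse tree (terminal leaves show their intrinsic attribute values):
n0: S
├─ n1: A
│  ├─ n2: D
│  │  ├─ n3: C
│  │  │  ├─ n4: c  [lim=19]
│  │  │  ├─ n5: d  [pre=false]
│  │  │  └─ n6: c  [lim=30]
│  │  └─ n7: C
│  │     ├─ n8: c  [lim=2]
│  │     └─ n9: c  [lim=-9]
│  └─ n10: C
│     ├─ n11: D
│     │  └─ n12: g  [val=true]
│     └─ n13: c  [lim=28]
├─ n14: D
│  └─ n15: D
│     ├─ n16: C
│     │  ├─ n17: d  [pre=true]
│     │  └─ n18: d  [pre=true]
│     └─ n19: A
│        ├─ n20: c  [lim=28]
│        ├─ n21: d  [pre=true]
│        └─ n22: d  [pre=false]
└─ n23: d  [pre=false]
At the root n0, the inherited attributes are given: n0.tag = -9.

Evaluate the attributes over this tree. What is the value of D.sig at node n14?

1. n0.tag = -9  [given at root]
2. n1.val = true  [true]
3. n2.mk = 28  [28]
4. n2.sig = -6  [-6]
5. n2.hot = true  [true]
6. n3.key = -3  [D.sig + D.mk - 25]
7. n3.hot = "mr"  ["mr"]
8. n4.lim = 19  [terminal]
9. n5.pre = false  [terminal]
10. n6.lim = 30  [terminal]
11. n3.lim = 10  [c₀.lim + c₁.lim - 39]
12. n7.key = -4  [D.sig + C₀.lim - 8]
13. n7.hot = "pr"  ["pr"]
14. n8.lim = 2  [terminal]
15. n9.lim = -9  [terminal]
16. n7.lim = 11  [len(C.hot) + 9]
17. n2.live = 14  [C₁.lim + 3]
18. n10.key = 20  [D.live * -2 + 48]
19. n10.hot = "rk"  ["rk"]
20. n11.mk = -5  [-5]
21. n11.sig = 16  [C.key - 4]
22. n11.hot = true  [C.key > 19]
23. n12.val = true  [terminal]
24. n11.live = 19  [D.sig + D.mk + 8]
25. n13.lim = 28  [terminal]
26. n10.lim = 22  [D.live + 3]
27. n1.off = 19  [D.live + C.lim - 17]
28. n14.mk = 29  [S.tag + 38]
29. n14.sig = 21  [S.tag + A.off + 11]
30. n14.hot = true  [A.off == 19]
31. n15.mk = -9  [D₀.sig * 2 - 51]
32. n15.sig = 13  [D₀.sig * -2 + 55]
33. n15.hot = true  [true]
34. n16.key = 26  [26]
35. n16.hot = "mv"  ["mv"]
36. n17.pre = true  [terminal]
37. n18.pre = true  [terminal]
38. n16.lim = 5  [len(C.hot) + 3]
39. n19.val = false  [C.lim > 5]
40. n20.lim = 28  [terminal]
41. n21.pre = true  [terminal]
42. n22.pre = false  [terminal]
43. n19.off = 9  [c.lim - 19]
44. n15.live = 4  [A.off + D.mk + 4]
45. n14.live = -3  [D₁.live + D₀.sig - 28]
46. n23.pre = false  [terminal]
47. n0.ok = true  [S.tag > -10]

21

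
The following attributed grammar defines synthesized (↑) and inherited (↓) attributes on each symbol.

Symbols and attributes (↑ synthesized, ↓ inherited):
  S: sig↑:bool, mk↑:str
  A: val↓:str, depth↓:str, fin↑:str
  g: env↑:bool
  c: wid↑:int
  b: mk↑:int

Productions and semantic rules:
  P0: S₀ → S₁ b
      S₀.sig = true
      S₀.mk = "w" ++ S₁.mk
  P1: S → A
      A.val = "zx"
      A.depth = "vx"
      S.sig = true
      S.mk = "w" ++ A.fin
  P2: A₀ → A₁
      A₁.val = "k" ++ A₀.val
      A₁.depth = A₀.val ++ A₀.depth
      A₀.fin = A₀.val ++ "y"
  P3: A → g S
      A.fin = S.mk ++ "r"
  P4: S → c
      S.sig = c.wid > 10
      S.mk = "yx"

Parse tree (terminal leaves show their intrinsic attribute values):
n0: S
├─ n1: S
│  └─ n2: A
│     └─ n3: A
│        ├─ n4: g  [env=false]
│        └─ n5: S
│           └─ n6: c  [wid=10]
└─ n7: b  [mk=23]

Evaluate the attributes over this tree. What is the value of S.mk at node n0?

"wwzxy"

1. n2.val = "zx"  ["zx"]
2. n2.depth = "vx"  ["vx"]
3. n3.val = "kzx"  ["k" ++ A₀.val]
4. n3.depth = "zxvx"  [A₀.val ++ A₀.depth]
5. n4.env = false  [terminal]
6. n6.wid = 10  [terminal]
7. n5.sig = false  [c.wid > 10]
8. n5.mk = "yx"  ["yx"]
9. n3.fin = "yxr"  [S.mk ++ "r"]
10. n2.fin = "zxy"  [A₀.val ++ "y"]
11. n1.sig = true  [true]
12. n1.mk = "wzxy"  ["w" ++ A.fin]
13. n7.mk = 23  [terminal]
14. n0.sig = true  [true]
15. n0.mk = "wwzxy"  ["w" ++ S₁.mk]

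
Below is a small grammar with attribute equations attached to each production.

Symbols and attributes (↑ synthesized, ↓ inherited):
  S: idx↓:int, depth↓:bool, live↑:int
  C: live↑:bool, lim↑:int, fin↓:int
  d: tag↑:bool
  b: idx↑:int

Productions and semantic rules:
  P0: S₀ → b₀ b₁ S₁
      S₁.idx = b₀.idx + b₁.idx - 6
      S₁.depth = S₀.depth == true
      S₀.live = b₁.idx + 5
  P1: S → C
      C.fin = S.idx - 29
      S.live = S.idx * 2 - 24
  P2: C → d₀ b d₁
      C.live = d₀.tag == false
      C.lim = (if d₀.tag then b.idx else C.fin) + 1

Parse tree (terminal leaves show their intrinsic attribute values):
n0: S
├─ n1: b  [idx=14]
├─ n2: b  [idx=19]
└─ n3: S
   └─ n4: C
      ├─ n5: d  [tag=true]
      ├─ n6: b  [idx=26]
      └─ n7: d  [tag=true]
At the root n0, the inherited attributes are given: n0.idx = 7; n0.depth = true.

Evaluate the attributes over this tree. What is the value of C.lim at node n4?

1. n0.idx = 7  [given at root]
2. n0.depth = true  [given at root]
3. n1.idx = 14  [terminal]
4. n2.idx = 19  [terminal]
5. n3.idx = 27  [b₀.idx + b₁.idx - 6]
6. n3.depth = true  [S₀.depth == true]
7. n4.fin = -2  [S.idx - 29]
8. n5.tag = true  [terminal]
9. n6.idx = 26  [terminal]
10. n7.tag = true  [terminal]
11. n4.live = false  [d₀.tag == false]
12. n4.lim = 27  [(if d₀.tag then b.idx else C.fin) + 1]
13. n3.live = 30  [S.idx * 2 - 24]
14. n0.live = 24  [b₁.idx + 5]

27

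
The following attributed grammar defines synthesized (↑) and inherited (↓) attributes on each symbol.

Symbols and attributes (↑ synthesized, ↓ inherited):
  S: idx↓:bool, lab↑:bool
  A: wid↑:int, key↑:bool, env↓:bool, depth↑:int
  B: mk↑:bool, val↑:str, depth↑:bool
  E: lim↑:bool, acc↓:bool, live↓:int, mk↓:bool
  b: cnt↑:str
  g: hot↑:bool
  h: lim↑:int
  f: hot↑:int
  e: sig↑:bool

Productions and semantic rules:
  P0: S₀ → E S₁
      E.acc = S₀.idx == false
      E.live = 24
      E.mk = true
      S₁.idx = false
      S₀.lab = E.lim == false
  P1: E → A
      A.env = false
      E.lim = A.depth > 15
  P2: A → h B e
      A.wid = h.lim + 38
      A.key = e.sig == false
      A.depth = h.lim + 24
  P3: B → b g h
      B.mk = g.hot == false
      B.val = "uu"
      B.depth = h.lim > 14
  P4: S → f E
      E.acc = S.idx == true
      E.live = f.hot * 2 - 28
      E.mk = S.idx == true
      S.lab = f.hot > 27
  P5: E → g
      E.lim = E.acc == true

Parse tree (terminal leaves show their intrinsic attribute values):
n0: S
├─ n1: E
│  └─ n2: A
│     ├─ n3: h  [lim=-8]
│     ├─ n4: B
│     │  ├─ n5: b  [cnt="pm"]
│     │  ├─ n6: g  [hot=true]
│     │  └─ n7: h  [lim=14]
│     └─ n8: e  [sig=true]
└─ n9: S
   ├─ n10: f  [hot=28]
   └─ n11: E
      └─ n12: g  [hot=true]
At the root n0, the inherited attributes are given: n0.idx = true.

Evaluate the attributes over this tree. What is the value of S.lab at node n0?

1. n0.idx = true  [given at root]
2. n1.acc = false  [S₀.idx == false]
3. n1.live = 24  [24]
4. n1.mk = true  [true]
5. n2.env = false  [false]
6. n3.lim = -8  [terminal]
7. n5.cnt = "pm"  [terminal]
8. n6.hot = true  [terminal]
9. n7.lim = 14  [terminal]
10. n4.mk = false  [g.hot == false]
11. n4.val = "uu"  ["uu"]
12. n4.depth = false  [h.lim > 14]
13. n8.sig = true  [terminal]
14. n2.wid = 30  [h.lim + 38]
15. n2.key = false  [e.sig == false]
16. n2.depth = 16  [h.lim + 24]
17. n1.lim = true  [A.depth > 15]
18. n9.idx = false  [false]
19. n10.hot = 28  [terminal]
20. n11.acc = false  [S.idx == true]
21. n11.live = 28  [f.hot * 2 - 28]
22. n11.mk = false  [S.idx == true]
23. n12.hot = true  [terminal]
24. n11.lim = false  [E.acc == true]
25. n9.lab = true  [f.hot > 27]
26. n0.lab = false  [E.lim == false]

false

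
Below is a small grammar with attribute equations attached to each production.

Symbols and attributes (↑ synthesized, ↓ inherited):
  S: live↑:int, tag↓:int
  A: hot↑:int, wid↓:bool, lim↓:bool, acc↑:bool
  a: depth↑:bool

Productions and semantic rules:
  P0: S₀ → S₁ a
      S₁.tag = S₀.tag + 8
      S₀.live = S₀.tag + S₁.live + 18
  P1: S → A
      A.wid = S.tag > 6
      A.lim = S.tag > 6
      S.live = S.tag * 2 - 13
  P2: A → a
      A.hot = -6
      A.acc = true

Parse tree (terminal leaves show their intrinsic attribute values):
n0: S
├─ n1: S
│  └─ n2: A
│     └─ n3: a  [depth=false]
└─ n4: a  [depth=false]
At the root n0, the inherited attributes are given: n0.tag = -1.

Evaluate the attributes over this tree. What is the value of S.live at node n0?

1. n0.tag = -1  [given at root]
2. n1.tag = 7  [S₀.tag + 8]
3. n2.wid = true  [S.tag > 6]
4. n2.lim = true  [S.tag > 6]
5. n3.depth = false  [terminal]
6. n2.hot = -6  [-6]
7. n2.acc = true  [true]
8. n1.live = 1  [S.tag * 2 - 13]
9. n4.depth = false  [terminal]
10. n0.live = 18  [S₀.tag + S₁.live + 18]

18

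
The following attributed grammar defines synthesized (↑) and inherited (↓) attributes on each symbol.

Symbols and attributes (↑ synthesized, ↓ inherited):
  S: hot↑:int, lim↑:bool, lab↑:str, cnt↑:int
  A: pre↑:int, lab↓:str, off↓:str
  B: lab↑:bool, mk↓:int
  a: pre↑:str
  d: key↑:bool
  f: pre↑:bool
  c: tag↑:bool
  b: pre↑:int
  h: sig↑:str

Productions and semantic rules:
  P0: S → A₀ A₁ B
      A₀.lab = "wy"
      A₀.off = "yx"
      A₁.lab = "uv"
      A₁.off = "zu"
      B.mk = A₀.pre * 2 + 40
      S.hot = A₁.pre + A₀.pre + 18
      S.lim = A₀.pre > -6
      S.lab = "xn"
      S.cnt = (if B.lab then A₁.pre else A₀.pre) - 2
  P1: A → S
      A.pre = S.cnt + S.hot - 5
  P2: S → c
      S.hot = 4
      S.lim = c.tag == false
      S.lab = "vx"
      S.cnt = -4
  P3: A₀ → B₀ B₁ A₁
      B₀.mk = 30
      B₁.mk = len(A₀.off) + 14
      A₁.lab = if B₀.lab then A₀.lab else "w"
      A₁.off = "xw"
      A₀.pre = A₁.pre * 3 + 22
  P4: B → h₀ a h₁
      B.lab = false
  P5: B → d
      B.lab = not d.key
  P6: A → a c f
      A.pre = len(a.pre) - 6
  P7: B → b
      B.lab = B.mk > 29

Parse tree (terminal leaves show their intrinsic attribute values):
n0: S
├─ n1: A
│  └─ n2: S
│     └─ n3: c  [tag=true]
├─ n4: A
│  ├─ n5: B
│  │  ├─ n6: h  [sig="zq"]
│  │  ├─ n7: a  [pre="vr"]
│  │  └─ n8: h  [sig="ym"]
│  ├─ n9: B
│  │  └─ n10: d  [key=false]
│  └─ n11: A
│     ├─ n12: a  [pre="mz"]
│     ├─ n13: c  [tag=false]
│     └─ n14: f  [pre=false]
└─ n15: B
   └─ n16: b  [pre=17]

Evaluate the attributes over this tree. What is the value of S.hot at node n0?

1. n1.lab = "wy"  ["wy"]
2. n1.off = "yx"  ["yx"]
3. n3.tag = true  [terminal]
4. n2.hot = 4  [4]
5. n2.lim = false  [c.tag == false]
6. n2.lab = "vx"  ["vx"]
7. n2.cnt = -4  [-4]
8. n1.pre = -5  [S.cnt + S.hot - 5]
9. n4.lab = "uv"  ["uv"]
10. n4.off = "zu"  ["zu"]
11. n5.mk = 30  [30]
12. n6.sig = "zq"  [terminal]
13. n7.pre = "vr"  [terminal]
14. n8.sig = "ym"  [terminal]
15. n5.lab = false  [false]
16. n9.mk = 16  [len(A₀.off) + 14]
17. n10.key = false  [terminal]
18. n9.lab = true  [not d.key]
19. n11.lab = "w"  [if B₀.lab then A₀.lab else "w"]
20. n11.off = "xw"  ["xw"]
21. n12.pre = "mz"  [terminal]
22. n13.tag = false  [terminal]
23. n14.pre = false  [terminal]
24. n11.pre = -4  [len(a.pre) - 6]
25. n4.pre = 10  [A₁.pre * 3 + 22]
26. n15.mk = 30  [A₀.pre * 2 + 40]
27. n16.pre = 17  [terminal]
28. n15.lab = true  [B.mk > 29]
29. n0.hot = 23  [A₁.pre + A₀.pre + 18]
30. n0.lim = true  [A₀.pre > -6]
31. n0.lab = "xn"  ["xn"]
32. n0.cnt = 8  [(if B.lab then A₁.pre else A₀.pre) - 2]

23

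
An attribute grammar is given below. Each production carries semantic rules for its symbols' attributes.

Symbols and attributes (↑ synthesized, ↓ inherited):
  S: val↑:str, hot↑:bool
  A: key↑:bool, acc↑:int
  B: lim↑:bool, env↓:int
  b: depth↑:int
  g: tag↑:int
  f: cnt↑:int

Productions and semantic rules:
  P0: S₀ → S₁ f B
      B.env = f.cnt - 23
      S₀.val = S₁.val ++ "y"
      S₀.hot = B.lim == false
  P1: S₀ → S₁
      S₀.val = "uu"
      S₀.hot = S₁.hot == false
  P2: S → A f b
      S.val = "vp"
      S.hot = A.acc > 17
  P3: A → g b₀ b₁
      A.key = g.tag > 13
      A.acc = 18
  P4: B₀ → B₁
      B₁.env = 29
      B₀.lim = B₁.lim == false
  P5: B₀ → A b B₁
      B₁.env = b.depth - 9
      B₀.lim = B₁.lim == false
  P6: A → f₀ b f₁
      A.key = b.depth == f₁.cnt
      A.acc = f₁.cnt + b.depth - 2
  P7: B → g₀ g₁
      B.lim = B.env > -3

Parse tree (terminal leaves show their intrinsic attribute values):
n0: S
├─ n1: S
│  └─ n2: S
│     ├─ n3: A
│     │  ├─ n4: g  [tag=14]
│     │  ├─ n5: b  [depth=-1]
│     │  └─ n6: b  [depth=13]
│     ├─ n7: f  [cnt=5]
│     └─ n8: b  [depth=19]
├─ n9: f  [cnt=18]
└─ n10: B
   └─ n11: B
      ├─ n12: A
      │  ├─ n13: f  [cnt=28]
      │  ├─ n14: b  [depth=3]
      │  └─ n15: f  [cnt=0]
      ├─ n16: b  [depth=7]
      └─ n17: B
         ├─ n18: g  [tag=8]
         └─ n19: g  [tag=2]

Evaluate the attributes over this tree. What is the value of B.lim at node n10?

1. n4.tag = 14  [terminal]
2. n5.depth = -1  [terminal]
3. n6.depth = 13  [terminal]
4. n3.key = true  [g.tag > 13]
5. n3.acc = 18  [18]
6. n7.cnt = 5  [terminal]
7. n8.depth = 19  [terminal]
8. n2.val = "vp"  ["vp"]
9. n2.hot = true  [A.acc > 17]
10. n1.val = "uu"  ["uu"]
11. n1.hot = false  [S₁.hot == false]
12. n9.cnt = 18  [terminal]
13. n10.env = -5  [f.cnt - 23]
14. n11.env = 29  [29]
15. n13.cnt = 28  [terminal]
16. n14.depth = 3  [terminal]
17. n15.cnt = 0  [terminal]
18. n12.key = false  [b.depth == f₁.cnt]
19. n12.acc = 1  [f₁.cnt + b.depth - 2]
20. n16.depth = 7  [terminal]
21. n17.env = -2  [b.depth - 9]
22. n18.tag = 8  [terminal]
23. n19.tag = 2  [terminal]
24. n17.lim = true  [B.env > -3]
25. n11.lim = false  [B₁.lim == false]
26. n10.lim = true  [B₁.lim == false]
27. n0.val = "uuy"  [S₁.val ++ "y"]
28. n0.hot = false  [B.lim == false]

true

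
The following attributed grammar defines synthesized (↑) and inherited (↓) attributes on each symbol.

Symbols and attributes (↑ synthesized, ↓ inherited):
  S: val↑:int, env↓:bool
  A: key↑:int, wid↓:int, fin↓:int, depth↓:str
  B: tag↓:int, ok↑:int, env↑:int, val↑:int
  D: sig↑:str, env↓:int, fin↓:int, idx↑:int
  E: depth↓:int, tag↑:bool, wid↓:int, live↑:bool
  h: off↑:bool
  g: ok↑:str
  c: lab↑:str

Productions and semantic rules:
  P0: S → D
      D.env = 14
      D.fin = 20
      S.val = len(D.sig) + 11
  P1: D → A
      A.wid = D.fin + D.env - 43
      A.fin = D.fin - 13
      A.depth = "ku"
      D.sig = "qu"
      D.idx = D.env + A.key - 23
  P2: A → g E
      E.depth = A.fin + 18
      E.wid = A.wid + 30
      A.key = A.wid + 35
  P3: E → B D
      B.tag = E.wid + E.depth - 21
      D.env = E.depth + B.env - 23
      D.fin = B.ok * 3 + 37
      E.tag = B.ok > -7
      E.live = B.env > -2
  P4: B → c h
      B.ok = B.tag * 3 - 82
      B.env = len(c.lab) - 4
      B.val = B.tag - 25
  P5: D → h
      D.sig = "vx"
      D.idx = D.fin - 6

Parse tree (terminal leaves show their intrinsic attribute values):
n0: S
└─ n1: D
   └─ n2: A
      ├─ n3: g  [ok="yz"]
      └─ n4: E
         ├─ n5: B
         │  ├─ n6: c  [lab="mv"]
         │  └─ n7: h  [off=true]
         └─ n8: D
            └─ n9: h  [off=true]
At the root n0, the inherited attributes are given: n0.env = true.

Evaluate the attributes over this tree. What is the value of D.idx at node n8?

10

1. n0.env = true  [given at root]
2. n1.env = 14  [14]
3. n1.fin = 20  [20]
4. n2.wid = -9  [D.fin + D.env - 43]
5. n2.fin = 7  [D.fin - 13]
6. n2.depth = "ku"  ["ku"]
7. n3.ok = "yz"  [terminal]
8. n4.depth = 25  [A.fin + 18]
9. n4.wid = 21  [A.wid + 30]
10. n5.tag = 25  [E.wid + E.depth - 21]
11. n6.lab = "mv"  [terminal]
12. n7.off = true  [terminal]
13. n5.ok = -7  [B.tag * 3 - 82]
14. n5.env = -2  [len(c.lab) - 4]
15. n5.val = 0  [B.tag - 25]
16. n8.env = 0  [E.depth + B.env - 23]
17. n8.fin = 16  [B.ok * 3 + 37]
18. n9.off = true  [terminal]
19. n8.sig = "vx"  ["vx"]
20. n8.idx = 10  [D.fin - 6]
21. n4.tag = false  [B.ok > -7]
22. n4.live = false  [B.env > -2]
23. n2.key = 26  [A.wid + 35]
24. n1.sig = "qu"  ["qu"]
25. n1.idx = 17  [D.env + A.key - 23]
26. n0.val = 13  [len(D.sig) + 11]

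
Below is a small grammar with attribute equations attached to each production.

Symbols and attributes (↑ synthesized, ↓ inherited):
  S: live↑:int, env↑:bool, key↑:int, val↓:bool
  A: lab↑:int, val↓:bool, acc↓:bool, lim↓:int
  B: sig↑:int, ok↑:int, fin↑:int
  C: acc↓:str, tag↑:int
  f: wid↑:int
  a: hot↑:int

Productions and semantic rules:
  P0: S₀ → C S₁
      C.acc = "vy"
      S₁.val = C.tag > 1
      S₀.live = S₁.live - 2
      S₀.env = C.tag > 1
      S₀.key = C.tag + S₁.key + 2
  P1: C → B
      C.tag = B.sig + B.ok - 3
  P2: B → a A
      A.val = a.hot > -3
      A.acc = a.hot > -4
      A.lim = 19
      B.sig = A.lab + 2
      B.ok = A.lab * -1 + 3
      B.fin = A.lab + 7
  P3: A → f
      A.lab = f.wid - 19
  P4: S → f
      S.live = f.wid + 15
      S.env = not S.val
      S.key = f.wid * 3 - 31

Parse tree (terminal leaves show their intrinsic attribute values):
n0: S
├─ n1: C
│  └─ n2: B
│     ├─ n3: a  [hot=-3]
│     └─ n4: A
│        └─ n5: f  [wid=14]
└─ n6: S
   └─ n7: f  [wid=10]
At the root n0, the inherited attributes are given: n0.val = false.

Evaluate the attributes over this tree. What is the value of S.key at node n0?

1. n0.val = false  [given at root]
2. n1.acc = "vy"  ["vy"]
3. n3.hot = -3  [terminal]
4. n4.val = false  [a.hot > -3]
5. n4.acc = true  [a.hot > -4]
6. n4.lim = 19  [19]
7. n5.wid = 14  [terminal]
8. n4.lab = -5  [f.wid - 19]
9. n2.sig = -3  [A.lab + 2]
10. n2.ok = 8  [A.lab * -1 + 3]
11. n2.fin = 2  [A.lab + 7]
12. n1.tag = 2  [B.sig + B.ok - 3]
13. n6.val = true  [C.tag > 1]
14. n7.wid = 10  [terminal]
15. n6.live = 25  [f.wid + 15]
16. n6.env = false  [not S.val]
17. n6.key = -1  [f.wid * 3 - 31]
18. n0.live = 23  [S₁.live - 2]
19. n0.env = true  [C.tag > 1]
20. n0.key = 3  [C.tag + S₁.key + 2]

3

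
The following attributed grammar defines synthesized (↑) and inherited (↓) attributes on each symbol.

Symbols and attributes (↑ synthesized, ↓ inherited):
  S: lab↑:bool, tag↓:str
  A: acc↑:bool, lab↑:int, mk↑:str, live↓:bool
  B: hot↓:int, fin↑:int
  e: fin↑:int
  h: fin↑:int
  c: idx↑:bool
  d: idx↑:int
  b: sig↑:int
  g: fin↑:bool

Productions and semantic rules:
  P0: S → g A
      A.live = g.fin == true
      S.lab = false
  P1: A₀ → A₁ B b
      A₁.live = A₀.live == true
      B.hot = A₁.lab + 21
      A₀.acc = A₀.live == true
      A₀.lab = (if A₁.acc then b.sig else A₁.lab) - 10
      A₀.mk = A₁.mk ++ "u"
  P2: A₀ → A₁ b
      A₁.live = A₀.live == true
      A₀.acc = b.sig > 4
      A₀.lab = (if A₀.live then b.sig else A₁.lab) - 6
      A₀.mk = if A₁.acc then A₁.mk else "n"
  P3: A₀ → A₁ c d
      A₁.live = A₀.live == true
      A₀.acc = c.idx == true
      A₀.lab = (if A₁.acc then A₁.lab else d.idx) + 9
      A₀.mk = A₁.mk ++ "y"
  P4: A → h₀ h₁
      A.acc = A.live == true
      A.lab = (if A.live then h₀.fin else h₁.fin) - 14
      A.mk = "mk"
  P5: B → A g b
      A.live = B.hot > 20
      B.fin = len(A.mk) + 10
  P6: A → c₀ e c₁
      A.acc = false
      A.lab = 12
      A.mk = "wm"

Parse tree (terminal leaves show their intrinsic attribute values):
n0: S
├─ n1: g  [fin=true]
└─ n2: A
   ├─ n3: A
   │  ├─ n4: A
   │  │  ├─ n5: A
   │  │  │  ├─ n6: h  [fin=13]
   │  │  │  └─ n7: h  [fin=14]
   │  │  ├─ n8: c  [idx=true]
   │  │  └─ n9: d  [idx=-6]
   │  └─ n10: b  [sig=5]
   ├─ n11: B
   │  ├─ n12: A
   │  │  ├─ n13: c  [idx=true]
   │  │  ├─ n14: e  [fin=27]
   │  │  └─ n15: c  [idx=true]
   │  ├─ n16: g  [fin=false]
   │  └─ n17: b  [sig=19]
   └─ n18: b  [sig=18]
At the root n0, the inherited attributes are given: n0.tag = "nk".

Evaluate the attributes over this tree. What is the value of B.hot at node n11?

20

1. n0.tag = "nk"  [given at root]
2. n1.fin = true  [terminal]
3. n2.live = true  [g.fin == true]
4. n3.live = true  [A₀.live == true]
5. n4.live = true  [A₀.live == true]
6. n5.live = true  [A₀.live == true]
7. n6.fin = 13  [terminal]
8. n7.fin = 14  [terminal]
9. n5.acc = true  [A.live == true]
10. n5.lab = -1  [(if A.live then h₀.fin else h₁.fin) - 14]
11. n5.mk = "mk"  ["mk"]
12. n8.idx = true  [terminal]
13. n9.idx = -6  [terminal]
14. n4.acc = true  [c.idx == true]
15. n4.lab = 8  [(if A₁.acc then A₁.lab else d.idx) + 9]
16. n4.mk = "mky"  [A₁.mk ++ "y"]
17. n10.sig = 5  [terminal]
18. n3.acc = true  [b.sig > 4]
19. n3.lab = -1  [(if A₀.live then b.sig else A₁.lab) - 6]
20. n3.mk = "mky"  [if A₁.acc then A₁.mk else "n"]
21. n11.hot = 20  [A₁.lab + 21]
22. n12.live = false  [B.hot > 20]
23. n13.idx = true  [terminal]
24. n14.fin = 27  [terminal]
25. n15.idx = true  [terminal]
26. n12.acc = false  [false]
27. n12.lab = 12  [12]
28. n12.mk = "wm"  ["wm"]
29. n16.fin = false  [terminal]
30. n17.sig = 19  [terminal]
31. n11.fin = 12  [len(A.mk) + 10]
32. n18.sig = 18  [terminal]
33. n2.acc = true  [A₀.live == true]
34. n2.lab = 8  [(if A₁.acc then b.sig else A₁.lab) - 10]
35. n2.mk = "mkyu"  [A₁.mk ++ "u"]
36. n0.lab = false  [false]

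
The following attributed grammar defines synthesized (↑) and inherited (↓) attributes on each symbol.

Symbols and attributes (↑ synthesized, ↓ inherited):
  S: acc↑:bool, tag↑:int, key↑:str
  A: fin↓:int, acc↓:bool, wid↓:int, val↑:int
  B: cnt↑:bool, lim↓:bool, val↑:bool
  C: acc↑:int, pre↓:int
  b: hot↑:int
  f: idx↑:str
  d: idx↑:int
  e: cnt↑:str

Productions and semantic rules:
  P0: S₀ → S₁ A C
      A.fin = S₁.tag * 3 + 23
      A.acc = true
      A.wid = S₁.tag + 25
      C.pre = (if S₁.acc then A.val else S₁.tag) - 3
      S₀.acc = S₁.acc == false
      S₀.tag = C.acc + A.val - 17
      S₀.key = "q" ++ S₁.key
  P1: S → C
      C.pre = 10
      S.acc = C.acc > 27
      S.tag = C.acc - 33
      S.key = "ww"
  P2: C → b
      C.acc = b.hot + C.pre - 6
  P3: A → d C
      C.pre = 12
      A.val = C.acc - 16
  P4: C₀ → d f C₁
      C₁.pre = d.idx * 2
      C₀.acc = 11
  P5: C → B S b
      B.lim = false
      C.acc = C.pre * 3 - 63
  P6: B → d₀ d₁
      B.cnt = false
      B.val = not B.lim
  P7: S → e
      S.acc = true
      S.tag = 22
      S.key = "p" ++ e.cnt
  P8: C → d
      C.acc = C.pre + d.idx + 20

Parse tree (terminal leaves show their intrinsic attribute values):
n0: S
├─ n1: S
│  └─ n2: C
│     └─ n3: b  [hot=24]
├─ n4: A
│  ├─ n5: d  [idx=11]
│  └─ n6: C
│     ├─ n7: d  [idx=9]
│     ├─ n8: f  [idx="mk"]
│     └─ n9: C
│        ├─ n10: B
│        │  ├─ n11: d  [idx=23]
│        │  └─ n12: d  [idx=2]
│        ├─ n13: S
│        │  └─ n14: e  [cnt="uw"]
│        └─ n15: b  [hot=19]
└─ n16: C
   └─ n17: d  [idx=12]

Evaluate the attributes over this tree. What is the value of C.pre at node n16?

-8

1. n2.pre = 10  [10]
2. n3.hot = 24  [terminal]
3. n2.acc = 28  [b.hot + C.pre - 6]
4. n1.acc = true  [C.acc > 27]
5. n1.tag = -5  [C.acc - 33]
6. n1.key = "ww"  ["ww"]
7. n4.fin = 8  [S₁.tag * 3 + 23]
8. n4.acc = true  [true]
9. n4.wid = 20  [S₁.tag + 25]
10. n5.idx = 11  [terminal]
11. n6.pre = 12  [12]
12. n7.idx = 9  [terminal]
13. n8.idx = "mk"  [terminal]
14. n9.pre = 18  [d.idx * 2]
15. n10.lim = false  [false]
16. n11.idx = 23  [terminal]
17. n12.idx = 2  [terminal]
18. n10.cnt = false  [false]
19. n10.val = true  [not B.lim]
20. n14.cnt = "uw"  [terminal]
21. n13.acc = true  [true]
22. n13.tag = 22  [22]
23. n13.key = "puw"  ["p" ++ e.cnt]
24. n15.hot = 19  [terminal]
25. n9.acc = -9  [C.pre * 3 - 63]
26. n6.acc = 11  [11]
27. n4.val = -5  [C.acc - 16]
28. n16.pre = -8  [(if S₁.acc then A.val else S₁.tag) - 3]
29. n17.idx = 12  [terminal]
30. n16.acc = 24  [C.pre + d.idx + 20]
31. n0.acc = false  [S₁.acc == false]
32. n0.tag = 2  [C.acc + A.val - 17]
33. n0.key = "qww"  ["q" ++ S₁.key]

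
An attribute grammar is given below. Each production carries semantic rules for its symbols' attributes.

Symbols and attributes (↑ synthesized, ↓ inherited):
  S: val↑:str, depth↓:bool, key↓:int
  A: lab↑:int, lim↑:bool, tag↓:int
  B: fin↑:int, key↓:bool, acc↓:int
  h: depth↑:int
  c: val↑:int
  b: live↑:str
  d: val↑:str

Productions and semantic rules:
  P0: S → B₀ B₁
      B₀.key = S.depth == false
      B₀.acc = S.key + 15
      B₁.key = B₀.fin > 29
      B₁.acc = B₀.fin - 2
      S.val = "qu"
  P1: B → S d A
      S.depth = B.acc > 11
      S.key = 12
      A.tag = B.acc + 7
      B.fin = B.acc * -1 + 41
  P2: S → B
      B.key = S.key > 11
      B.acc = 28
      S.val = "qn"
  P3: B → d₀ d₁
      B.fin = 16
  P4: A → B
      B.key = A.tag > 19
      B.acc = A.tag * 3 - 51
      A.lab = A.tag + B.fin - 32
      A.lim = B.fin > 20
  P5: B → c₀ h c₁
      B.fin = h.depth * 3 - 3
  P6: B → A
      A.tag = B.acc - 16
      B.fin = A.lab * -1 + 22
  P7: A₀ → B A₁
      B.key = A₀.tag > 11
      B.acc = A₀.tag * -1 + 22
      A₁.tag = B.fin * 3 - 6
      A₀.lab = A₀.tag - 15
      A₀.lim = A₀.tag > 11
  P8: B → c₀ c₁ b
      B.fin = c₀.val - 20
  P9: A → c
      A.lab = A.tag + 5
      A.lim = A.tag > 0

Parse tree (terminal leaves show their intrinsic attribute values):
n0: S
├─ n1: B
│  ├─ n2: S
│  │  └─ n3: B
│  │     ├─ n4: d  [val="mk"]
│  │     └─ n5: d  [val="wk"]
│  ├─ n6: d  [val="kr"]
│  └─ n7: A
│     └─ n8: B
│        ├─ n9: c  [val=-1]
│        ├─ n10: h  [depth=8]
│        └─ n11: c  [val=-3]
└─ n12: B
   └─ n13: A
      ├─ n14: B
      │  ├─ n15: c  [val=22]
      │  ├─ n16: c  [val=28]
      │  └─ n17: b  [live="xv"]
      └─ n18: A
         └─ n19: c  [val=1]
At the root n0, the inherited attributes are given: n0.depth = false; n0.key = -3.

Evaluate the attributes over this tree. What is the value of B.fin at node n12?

26

1. n0.depth = false  [given at root]
2. n0.key = -3  [given at root]
3. n1.key = true  [S.depth == false]
4. n1.acc = 12  [S.key + 15]
5. n2.depth = true  [B.acc > 11]
6. n2.key = 12  [12]
7. n3.key = true  [S.key > 11]
8. n3.acc = 28  [28]
9. n4.val = "mk"  [terminal]
10. n5.val = "wk"  [terminal]
11. n3.fin = 16  [16]
12. n2.val = "qn"  ["qn"]
13. n6.val = "kr"  [terminal]
14. n7.tag = 19  [B.acc + 7]
15. n8.key = false  [A.tag > 19]
16. n8.acc = 6  [A.tag * 3 - 51]
17. n9.val = -1  [terminal]
18. n10.depth = 8  [terminal]
19. n11.val = -3  [terminal]
20. n8.fin = 21  [h.depth * 3 - 3]
21. n7.lab = 8  [A.tag + B.fin - 32]
22. n7.lim = true  [B.fin > 20]
23. n1.fin = 29  [B.acc * -1 + 41]
24. n12.key = false  [B₀.fin > 29]
25. n12.acc = 27  [B₀.fin - 2]
26. n13.tag = 11  [B.acc - 16]
27. n14.key = false  [A₀.tag > 11]
28. n14.acc = 11  [A₀.tag * -1 + 22]
29. n15.val = 22  [terminal]
30. n16.val = 28  [terminal]
31. n17.live = "xv"  [terminal]
32. n14.fin = 2  [c₀.val - 20]
33. n18.tag = 0  [B.fin * 3 - 6]
34. n19.val = 1  [terminal]
35. n18.lab = 5  [A.tag + 5]
36. n18.lim = false  [A.tag > 0]
37. n13.lab = -4  [A₀.tag - 15]
38. n13.lim = false  [A₀.tag > 11]
39. n12.fin = 26  [A.lab * -1 + 22]
40. n0.val = "qu"  ["qu"]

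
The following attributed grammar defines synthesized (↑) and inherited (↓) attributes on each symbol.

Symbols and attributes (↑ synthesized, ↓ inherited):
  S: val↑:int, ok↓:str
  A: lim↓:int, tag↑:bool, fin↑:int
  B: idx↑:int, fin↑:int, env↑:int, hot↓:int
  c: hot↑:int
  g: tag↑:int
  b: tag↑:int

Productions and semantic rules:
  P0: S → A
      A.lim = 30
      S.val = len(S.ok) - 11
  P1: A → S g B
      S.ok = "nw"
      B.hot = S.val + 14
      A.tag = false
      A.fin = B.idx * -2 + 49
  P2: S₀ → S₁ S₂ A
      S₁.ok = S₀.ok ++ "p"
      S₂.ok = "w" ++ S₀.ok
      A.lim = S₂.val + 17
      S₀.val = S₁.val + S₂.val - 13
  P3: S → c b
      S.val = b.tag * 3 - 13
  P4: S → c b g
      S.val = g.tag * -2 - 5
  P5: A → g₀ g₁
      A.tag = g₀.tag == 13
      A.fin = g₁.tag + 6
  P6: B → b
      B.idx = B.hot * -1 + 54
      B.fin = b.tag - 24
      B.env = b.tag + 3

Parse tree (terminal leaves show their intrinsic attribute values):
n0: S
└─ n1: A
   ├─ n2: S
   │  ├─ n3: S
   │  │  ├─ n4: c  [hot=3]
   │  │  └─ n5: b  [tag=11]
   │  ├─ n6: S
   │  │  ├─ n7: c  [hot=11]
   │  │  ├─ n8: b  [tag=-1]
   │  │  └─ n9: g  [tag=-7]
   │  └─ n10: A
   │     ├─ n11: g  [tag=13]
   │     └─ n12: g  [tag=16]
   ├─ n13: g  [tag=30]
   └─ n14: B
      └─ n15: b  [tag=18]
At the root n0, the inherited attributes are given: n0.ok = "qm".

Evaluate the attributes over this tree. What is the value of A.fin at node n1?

1. n0.ok = "qm"  [given at root]
2. n1.lim = 30  [30]
3. n2.ok = "nw"  ["nw"]
4. n3.ok = "nwp"  [S₀.ok ++ "p"]
5. n4.hot = 3  [terminal]
6. n5.tag = 11  [terminal]
7. n3.val = 20  [b.tag * 3 - 13]
8. n6.ok = "wnw"  ["w" ++ S₀.ok]
9. n7.hot = 11  [terminal]
10. n8.tag = -1  [terminal]
11. n9.tag = -7  [terminal]
12. n6.val = 9  [g.tag * -2 - 5]
13. n10.lim = 26  [S₂.val + 17]
14. n11.tag = 13  [terminal]
15. n12.tag = 16  [terminal]
16. n10.tag = true  [g₀.tag == 13]
17. n10.fin = 22  [g₁.tag + 6]
18. n2.val = 16  [S₁.val + S₂.val - 13]
19. n13.tag = 30  [terminal]
20. n14.hot = 30  [S.val + 14]
21. n15.tag = 18  [terminal]
22. n14.idx = 24  [B.hot * -1 + 54]
23. n14.fin = -6  [b.tag - 24]
24. n14.env = 21  [b.tag + 3]
25. n1.tag = false  [false]
26. n1.fin = 1  [B.idx * -2 + 49]
27. n0.val = -9  [len(S.ok) - 11]

1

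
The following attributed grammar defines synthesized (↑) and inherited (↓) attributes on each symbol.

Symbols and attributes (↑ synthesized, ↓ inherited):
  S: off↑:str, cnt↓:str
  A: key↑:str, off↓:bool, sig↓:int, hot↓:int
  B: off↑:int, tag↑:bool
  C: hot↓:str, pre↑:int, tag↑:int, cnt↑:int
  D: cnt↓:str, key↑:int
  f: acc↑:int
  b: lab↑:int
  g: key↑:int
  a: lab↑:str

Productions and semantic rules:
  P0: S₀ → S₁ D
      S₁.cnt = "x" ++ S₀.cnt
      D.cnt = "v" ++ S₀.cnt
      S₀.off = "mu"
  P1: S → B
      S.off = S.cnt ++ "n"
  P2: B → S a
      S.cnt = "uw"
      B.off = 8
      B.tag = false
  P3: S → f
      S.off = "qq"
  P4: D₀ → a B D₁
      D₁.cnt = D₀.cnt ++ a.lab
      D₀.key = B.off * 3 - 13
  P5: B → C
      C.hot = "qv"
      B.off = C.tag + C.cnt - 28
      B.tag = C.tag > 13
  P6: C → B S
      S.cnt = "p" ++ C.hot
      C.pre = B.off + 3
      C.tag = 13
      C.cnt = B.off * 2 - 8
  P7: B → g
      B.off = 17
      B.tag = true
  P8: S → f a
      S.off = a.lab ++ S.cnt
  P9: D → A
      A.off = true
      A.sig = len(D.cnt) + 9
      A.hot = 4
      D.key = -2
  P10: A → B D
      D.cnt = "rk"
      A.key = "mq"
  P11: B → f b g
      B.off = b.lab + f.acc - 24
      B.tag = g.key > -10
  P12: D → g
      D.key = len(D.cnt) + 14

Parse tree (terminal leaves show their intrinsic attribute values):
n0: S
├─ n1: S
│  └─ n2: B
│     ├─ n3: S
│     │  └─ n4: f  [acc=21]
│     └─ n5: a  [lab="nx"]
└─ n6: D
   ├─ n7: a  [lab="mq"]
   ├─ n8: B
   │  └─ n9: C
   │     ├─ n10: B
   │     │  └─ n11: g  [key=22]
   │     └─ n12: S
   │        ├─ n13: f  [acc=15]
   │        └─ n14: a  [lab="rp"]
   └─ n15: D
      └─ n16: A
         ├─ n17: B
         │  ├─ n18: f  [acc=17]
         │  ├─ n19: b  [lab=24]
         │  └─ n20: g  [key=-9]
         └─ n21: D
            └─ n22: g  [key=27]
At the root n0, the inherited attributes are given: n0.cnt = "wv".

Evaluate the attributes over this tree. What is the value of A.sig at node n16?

14

1. n0.cnt = "wv"  [given at root]
2. n1.cnt = "xwv"  ["x" ++ S₀.cnt]
3. n3.cnt = "uw"  ["uw"]
4. n4.acc = 21  [terminal]
5. n3.off = "qq"  ["qq"]
6. n5.lab = "nx"  [terminal]
7. n2.off = 8  [8]
8. n2.tag = false  [false]
9. n1.off = "xwvn"  [S.cnt ++ "n"]
10. n6.cnt = "vwv"  ["v" ++ S₀.cnt]
11. n7.lab = "mq"  [terminal]
12. n9.hot = "qv"  ["qv"]
13. n11.key = 22  [terminal]
14. n10.off = 17  [17]
15. n10.tag = true  [true]
16. n12.cnt = "pqv"  ["p" ++ C.hot]
17. n13.acc = 15  [terminal]
18. n14.lab = "rp"  [terminal]
19. n12.off = "rppqv"  [a.lab ++ S.cnt]
20. n9.pre = 20  [B.off + 3]
21. n9.tag = 13  [13]
22. n9.cnt = 26  [B.off * 2 - 8]
23. n8.off = 11  [C.tag + C.cnt - 28]
24. n8.tag = false  [C.tag > 13]
25. n15.cnt = "vwvmq"  [D₀.cnt ++ a.lab]
26. n16.off = true  [true]
27. n16.sig = 14  [len(D.cnt) + 9]
28. n16.hot = 4  [4]
29. n18.acc = 17  [terminal]
30. n19.lab = 24  [terminal]
31. n20.key = -9  [terminal]
32. n17.off = 17  [b.lab + f.acc - 24]
33. n17.tag = true  [g.key > -10]
34. n21.cnt = "rk"  ["rk"]
35. n22.key = 27  [terminal]
36. n21.key = 16  [len(D.cnt) + 14]
37. n16.key = "mq"  ["mq"]
38. n15.key = -2  [-2]
39. n6.key = 20  [B.off * 3 - 13]
40. n0.off = "mu"  ["mu"]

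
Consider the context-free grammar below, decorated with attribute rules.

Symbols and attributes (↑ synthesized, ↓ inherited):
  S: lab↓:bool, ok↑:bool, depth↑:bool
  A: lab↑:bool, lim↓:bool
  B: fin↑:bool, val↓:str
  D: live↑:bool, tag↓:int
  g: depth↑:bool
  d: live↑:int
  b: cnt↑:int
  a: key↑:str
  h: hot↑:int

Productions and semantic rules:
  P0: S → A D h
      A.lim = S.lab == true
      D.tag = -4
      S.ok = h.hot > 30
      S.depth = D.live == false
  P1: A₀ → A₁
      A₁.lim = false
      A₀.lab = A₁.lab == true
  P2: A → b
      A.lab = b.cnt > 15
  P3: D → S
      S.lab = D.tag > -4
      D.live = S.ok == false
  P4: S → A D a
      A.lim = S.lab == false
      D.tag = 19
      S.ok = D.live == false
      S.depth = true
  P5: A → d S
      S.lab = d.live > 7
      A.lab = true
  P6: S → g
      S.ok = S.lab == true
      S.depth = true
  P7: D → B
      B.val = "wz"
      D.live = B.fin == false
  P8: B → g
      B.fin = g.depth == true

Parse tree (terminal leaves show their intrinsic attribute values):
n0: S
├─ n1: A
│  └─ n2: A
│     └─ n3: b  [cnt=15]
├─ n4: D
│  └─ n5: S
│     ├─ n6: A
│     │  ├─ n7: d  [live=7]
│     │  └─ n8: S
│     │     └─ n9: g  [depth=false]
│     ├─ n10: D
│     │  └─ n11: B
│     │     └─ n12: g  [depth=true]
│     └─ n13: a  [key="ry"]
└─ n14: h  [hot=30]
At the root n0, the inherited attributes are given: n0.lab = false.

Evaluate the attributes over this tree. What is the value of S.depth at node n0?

1. n0.lab = false  [given at root]
2. n1.lim = false  [S.lab == true]
3. n2.lim = false  [false]
4. n3.cnt = 15  [terminal]
5. n2.lab = false  [b.cnt > 15]
6. n1.lab = false  [A₁.lab == true]
7. n4.tag = -4  [-4]
8. n5.lab = false  [D.tag > -4]
9. n6.lim = true  [S.lab == false]
10. n7.live = 7  [terminal]
11. n8.lab = false  [d.live > 7]
12. n9.depth = false  [terminal]
13. n8.ok = false  [S.lab == true]
14. n8.depth = true  [true]
15. n6.lab = true  [true]
16. n10.tag = 19  [19]
17. n11.val = "wz"  ["wz"]
18. n12.depth = true  [terminal]
19. n11.fin = true  [g.depth == true]
20. n10.live = false  [B.fin == false]
21. n13.key = "ry"  [terminal]
22. n5.ok = true  [D.live == false]
23. n5.depth = true  [true]
24. n4.live = false  [S.ok == false]
25. n14.hot = 30  [terminal]
26. n0.ok = false  [h.hot > 30]
27. n0.depth = true  [D.live == false]

true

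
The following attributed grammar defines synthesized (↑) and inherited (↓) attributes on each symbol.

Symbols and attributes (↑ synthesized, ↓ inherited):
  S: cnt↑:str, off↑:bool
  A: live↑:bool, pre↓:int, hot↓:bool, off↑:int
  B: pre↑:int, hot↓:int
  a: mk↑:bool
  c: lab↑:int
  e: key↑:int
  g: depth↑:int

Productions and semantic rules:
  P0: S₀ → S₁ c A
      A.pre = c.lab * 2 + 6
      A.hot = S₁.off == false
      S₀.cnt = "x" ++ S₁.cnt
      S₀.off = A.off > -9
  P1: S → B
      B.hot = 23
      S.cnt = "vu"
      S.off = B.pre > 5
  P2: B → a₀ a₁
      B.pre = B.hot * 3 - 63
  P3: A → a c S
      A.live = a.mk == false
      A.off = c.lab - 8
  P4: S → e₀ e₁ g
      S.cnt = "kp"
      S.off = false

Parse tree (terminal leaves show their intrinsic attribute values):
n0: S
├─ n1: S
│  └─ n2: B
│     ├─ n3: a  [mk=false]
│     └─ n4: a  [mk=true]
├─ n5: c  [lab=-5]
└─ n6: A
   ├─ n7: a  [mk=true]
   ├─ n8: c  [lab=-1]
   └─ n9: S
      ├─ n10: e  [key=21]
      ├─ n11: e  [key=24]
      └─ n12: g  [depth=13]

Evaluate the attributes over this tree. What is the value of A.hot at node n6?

false

1. n2.hot = 23  [23]
2. n3.mk = false  [terminal]
3. n4.mk = true  [terminal]
4. n2.pre = 6  [B.hot * 3 - 63]
5. n1.cnt = "vu"  ["vu"]
6. n1.off = true  [B.pre > 5]
7. n5.lab = -5  [terminal]
8. n6.pre = -4  [c.lab * 2 + 6]
9. n6.hot = false  [S₁.off == false]
10. n7.mk = true  [terminal]
11. n8.lab = -1  [terminal]
12. n10.key = 21  [terminal]
13. n11.key = 24  [terminal]
14. n12.depth = 13  [terminal]
15. n9.cnt = "kp"  ["kp"]
16. n9.off = false  [false]
17. n6.live = false  [a.mk == false]
18. n6.off = -9  [c.lab - 8]
19. n0.cnt = "xvu"  ["x" ++ S₁.cnt]
20. n0.off = false  [A.off > -9]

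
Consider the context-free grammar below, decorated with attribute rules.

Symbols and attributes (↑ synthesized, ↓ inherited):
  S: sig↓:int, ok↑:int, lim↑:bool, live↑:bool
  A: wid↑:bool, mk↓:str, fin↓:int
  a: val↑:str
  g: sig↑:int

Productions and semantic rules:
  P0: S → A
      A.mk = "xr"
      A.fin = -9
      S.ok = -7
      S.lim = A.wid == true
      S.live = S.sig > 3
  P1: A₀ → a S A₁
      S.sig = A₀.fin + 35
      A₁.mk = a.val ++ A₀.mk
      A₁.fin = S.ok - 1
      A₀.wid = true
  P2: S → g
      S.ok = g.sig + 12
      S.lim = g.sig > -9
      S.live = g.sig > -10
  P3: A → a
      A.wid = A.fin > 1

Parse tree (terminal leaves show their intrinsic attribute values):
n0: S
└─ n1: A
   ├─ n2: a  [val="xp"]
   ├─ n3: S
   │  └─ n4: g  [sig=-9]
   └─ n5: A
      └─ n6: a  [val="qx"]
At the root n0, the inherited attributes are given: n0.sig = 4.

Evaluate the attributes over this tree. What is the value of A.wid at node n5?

1. n0.sig = 4  [given at root]
2. n1.mk = "xr"  ["xr"]
3. n1.fin = -9  [-9]
4. n2.val = "xp"  [terminal]
5. n3.sig = 26  [A₀.fin + 35]
6. n4.sig = -9  [terminal]
7. n3.ok = 3  [g.sig + 12]
8. n3.lim = false  [g.sig > -9]
9. n3.live = true  [g.sig > -10]
10. n5.mk = "xpxr"  [a.val ++ A₀.mk]
11. n5.fin = 2  [S.ok - 1]
12. n6.val = "qx"  [terminal]
13. n5.wid = true  [A.fin > 1]
14. n1.wid = true  [true]
15. n0.ok = -7  [-7]
16. n0.lim = true  [A.wid == true]
17. n0.live = true  [S.sig > 3]

true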